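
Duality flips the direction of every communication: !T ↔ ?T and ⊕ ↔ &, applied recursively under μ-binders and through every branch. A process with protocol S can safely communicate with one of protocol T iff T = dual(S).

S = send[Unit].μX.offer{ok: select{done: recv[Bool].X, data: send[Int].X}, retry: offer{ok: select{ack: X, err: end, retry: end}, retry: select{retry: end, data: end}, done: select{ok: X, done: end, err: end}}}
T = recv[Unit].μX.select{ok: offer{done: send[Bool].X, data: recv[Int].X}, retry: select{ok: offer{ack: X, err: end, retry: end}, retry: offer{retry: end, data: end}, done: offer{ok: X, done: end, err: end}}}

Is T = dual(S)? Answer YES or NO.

YES

send[Unit] vs recv[Unit]  ok
  μX vs μX  ok (rec unchanged)
    offer{ok,retry} vs select{ok,retry}  ok labels match
      case ok:
        select{done,data} vs offer{done,data}  ok labels match
          case done:
            recv[Bool] vs send[Bool]  ok
              X vs X  ok
          case data:
            send[Int] vs recv[Int]  ok
              X vs X  ok
      case retry:
        offer{ok,retry,done} vs select{ok,retry,done}  ok labels match
          case ok:
            select{ack,err,retry} vs offer{ack,err,retry}  ok labels match
              case ack:
                X vs X  ok
              case err:
                end vs end  ok
              case retry:
                end vs end  ok
          case retry:
            select{retry,data} vs offer{retry,data}  ok labels match
              case retry:
                end vs end  ok
              case data:
                end vs end  ok
          case done:
            select{ok,done,err} vs offer{ok,done,err}  ok labels match
              case ok:
                X vs X  ok
              case done:
                end vs end  ok
              case err:
                end vs end  ok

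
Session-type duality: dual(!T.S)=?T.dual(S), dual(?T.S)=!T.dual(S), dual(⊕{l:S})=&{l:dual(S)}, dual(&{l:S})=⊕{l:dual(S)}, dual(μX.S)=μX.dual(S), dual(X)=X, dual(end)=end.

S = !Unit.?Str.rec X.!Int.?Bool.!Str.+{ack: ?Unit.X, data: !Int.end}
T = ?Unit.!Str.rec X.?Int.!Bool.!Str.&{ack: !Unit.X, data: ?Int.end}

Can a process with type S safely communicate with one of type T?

NO

!Unit ‖ ?Unit  match
  ?Str ‖ !Str  match
    rec X ‖ rec X  match (rec unchanged)
      !Int ‖ ?Int  match
        ?Bool ‖ !Bool  match
          !Str ‖ !Str  ✗ same direction on both sides — not dual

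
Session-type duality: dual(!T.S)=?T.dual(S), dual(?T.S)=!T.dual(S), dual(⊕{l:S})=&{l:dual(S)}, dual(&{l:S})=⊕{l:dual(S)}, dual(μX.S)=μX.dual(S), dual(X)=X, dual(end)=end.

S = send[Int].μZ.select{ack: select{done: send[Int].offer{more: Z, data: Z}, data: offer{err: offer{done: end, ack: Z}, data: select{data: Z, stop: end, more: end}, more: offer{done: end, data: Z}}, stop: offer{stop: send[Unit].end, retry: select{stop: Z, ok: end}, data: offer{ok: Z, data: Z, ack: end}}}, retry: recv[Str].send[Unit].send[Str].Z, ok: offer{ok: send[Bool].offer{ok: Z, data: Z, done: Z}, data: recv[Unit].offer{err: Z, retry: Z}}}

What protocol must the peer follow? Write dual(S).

send[Int] = recv[Int]
  μZ = μZ  (binder kept)
    select{ack,retry,ok} = offer{ack,retry,ok}  (⊕→&)
      [ack]
        select{done,data,stop} = offer{done,data,stop}  (⊕→&)
          [done]
            send[Int] = recv[Int]
              offer{more,data} = select{more,data}  (external→internal)
                [more]
                  Z self-dual
                [data]
                  Z self-dual
          [data]
            offer{err,data,more} = select{err,data,more}  (external→internal)
              [err]
                offer{done,ack} = select{done,ack}  (external→internal)
                  [done]
                    end self-dual
                  [ack]
                    Z self-dual
              [data]
                select{data,stop,more} = offer{data,stop,more}  (⊕→&)
                  [data]
                    Z self-dual
                  [stop]
                    end self-dual
                  [more]
                    end self-dual
              [more]
                offer{done,data} = select{done,data}  (external→internal)
                  [done]
                    end self-dual
                  [data]
                    Z self-dual
          [stop]
            offer{stop,retry,data} = select{stop,retry,data}  (external→internal)
              [stop]
                send[Unit] = recv[Unit]
                  end self-dual
              [retry]
                select{stop,ok} = offer{stop,ok}  (⊕→&)
                  [stop]
                    Z self-dual
                  [ok]
                    end self-dual
              [data]
                offer{ok,data,ack} = select{ok,data,ack}  (external→internal)
                  [ok]
                    Z self-dual
                  [data]
                    Z self-dual
                  [ack]
                    end self-dual
      [retry]
        recv[Str] = send[Str]
          send[Unit] = recv[Unit]
            send[Str] = recv[Str]
              Z self-dual
      [ok]
        offer{ok,data} = select{ok,data}  (external→internal)
          [ok]
            send[Bool] = recv[Bool]
              offer{ok,data,done} = select{ok,data,done}  (external→internal)
                [ok]
                  Z self-dual
                [data]
                  Z self-dual
                [done]
                  Z self-dual
          [data]
            recv[Unit] = send[Unit]
              offer{err,retry} = select{err,retry}  (external→internal)
                [err]
                  Z self-dual
                [retry]
                  Z self-dual

recv[Int].μZ.offer{ack: offer{done: recv[Int].select{more: Z, data: Z}, data: select{err: select{done: end, ack: Z}, data: offer{data: Z, stop: end, more: end}, more: select{done: end, data: Z}}, stop: select{stop: recv[Unit].end, retry: offer{stop: Z, ok: end}, data: select{ok: Z, data: Z, ack: end}}}, retry: send[Str].recv[Unit].recv[Str].Z, ok: select{ok: recv[Bool].select{ok: Z, data: Z, done: Z}, data: send[Unit].select{err: Z, retry: Z}}}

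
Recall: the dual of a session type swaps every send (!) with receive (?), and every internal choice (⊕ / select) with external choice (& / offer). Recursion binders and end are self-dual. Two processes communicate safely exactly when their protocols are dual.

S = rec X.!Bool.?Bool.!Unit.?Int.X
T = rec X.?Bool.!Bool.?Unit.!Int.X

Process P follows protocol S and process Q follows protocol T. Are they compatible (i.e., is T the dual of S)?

rec X vs rec X  ✓ (rec unchanged)
  !Bool vs ?Bool  ✓
    ?Bool vs !Bool  ✓
      !Unit vs ?Unit  ✓
        ?Int vs !Int  ✓
          X vs X  ✓

YES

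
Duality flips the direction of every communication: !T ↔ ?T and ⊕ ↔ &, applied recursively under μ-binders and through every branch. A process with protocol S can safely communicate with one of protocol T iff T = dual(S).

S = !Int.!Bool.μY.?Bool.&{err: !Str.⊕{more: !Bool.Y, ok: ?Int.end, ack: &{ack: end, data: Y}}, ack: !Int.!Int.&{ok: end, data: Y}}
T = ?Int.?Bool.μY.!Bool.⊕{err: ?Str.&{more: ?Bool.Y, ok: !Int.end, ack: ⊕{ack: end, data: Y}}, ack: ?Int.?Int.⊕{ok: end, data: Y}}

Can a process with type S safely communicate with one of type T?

!Int ‖ ?Int  match
  !Bool ‖ ?Bool  match
    μY ‖ μY  match (binder kept)
      ?Bool ‖ !Bool  match
        &{err,ack} ‖ ⊕{err,ack}  match label sets agree
          case err:
            !Str ‖ ?Str  match
              ⊕{more,ok,ack} ‖ &{more,ok,ack}  match label sets agree
                case more:
                  !Bool ‖ ?Bool  match
                    Y ‖ Y  match
                case ok:
                  ?Int ‖ !Int  match
                    end ‖ end  match
                case ack:
                  &{ack,data} ‖ ⊕{ack,data}  match label sets agree
                    case ack:
                      end ‖ end  match
                    case data:
                      Y ‖ Y  match
          case ack:
            !Int ‖ ?Int  match
              !Int ‖ ?Int  match
                &{ok,data} ‖ ⊕{ok,data}  match label sets agree
                  case ok:
                    end ‖ end  match
                  case data:
                    Y ‖ Y  match

YES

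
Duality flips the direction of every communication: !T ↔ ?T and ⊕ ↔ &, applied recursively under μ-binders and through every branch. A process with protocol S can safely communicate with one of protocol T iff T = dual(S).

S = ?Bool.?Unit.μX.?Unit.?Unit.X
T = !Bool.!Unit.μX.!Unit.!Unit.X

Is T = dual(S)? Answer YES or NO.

?Bool ‖ !Bool  ✓
  ?Unit ‖ !Unit  ✓
    μX ‖ μX  ✓ (binder kept)
      ?Unit ‖ !Unit  ✓
        ?Unit ‖ !Unit  ✓
          X ‖ X  ✓

YES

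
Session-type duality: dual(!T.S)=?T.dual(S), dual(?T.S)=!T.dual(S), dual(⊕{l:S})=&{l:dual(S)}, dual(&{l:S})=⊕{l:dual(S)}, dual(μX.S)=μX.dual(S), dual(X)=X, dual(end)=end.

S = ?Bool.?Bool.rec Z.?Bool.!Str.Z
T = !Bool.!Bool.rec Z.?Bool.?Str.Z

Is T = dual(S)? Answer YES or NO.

?Bool ‖ !Bool  match
  ?Bool ‖ !Bool  match
    rec Z ‖ rec Z  match (rec unchanged)
      ?Bool ‖ ?Bool  ✗ same direction on both sides — not dual

NO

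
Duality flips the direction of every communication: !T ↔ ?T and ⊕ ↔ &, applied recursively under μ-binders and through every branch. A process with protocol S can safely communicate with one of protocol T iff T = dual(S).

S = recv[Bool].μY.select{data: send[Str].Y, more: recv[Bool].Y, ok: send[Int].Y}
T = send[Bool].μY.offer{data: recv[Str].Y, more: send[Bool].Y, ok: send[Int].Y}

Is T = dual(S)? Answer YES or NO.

NO

recv[Bool] ‖ send[Bool]  match
  μY ‖ μY  match (μ self-dual)
    select{data,more,ok} ‖ offer{data,more,ok}  match same labels
      [data]
        send[Str] ‖ recv[Str]  match
          Y ‖ Y  match
      [more]
        recv[Bool] ‖ send[Bool]  match
          Y ‖ Y  match
      [ok]
        send[Int] ‖ send[Int]  ✗ same direction on both sides — not dual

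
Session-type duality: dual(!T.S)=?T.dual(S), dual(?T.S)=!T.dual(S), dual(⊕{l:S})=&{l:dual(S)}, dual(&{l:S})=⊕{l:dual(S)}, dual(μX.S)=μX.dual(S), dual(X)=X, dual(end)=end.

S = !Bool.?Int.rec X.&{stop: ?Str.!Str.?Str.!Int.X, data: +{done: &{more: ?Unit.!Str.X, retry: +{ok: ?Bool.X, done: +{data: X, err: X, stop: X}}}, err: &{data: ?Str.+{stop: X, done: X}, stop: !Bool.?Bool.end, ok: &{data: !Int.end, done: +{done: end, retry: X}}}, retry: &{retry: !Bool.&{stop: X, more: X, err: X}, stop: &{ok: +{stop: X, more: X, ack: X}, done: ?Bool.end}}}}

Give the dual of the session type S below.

!Bool → ?Bool
  ?Int → !Int
    rec X → rec X  (rec unchanged)
      &{stop,data} → +{stop,data}  (offer→select)
        case stop:
          ?Str → !Str
            !Str → ?Str
              ?Str → !Str
                !Int → ?Int
                  X self-dual
        case data:
          +{done,err,retry} → &{done,err,retry}  (⊕→&)
            case done:
              &{more,retry} → +{more,retry}  (offer→select)
                case more:
                  ?Unit → !Unit
                    !Str → ?Str
                      X self-dual
                case retry:
                  +{ok,done} → &{ok,done}  (⊕→&)
                    case ok:
                      ?Bool → !Bool
                        X self-dual
                    case done:
                      +{data,err,stop} → &{data,err,stop}  (⊕→&)
                        case data:
                          X self-dual
                        case err:
                          X self-dual
                        case stop:
                          X self-dual
            case err:
              &{data,stop,ok} → +{data,stop,ok}  (offer→select)
                case data:
                  ?Str → !Str
                    +{stop,done} → &{stop,done}  (⊕→&)
                      case stop:
                        X self-dual
                      case done:
                        X self-dual
                case stop:
                  !Bool → ?Bool
                    ?Bool → !Bool
                      end self-dual
                case ok:
                  &{data,done} → +{data,done}  (offer→select)
                    case data:
                      !Int → ?Int
                        end self-dual
                    case done:
                      +{done,retry} → &{done,retry}  (⊕→&)
                        case done:
                          end self-dual
                        case retry:
                          X self-dual
            case retry:
              &{retry,stop} → +{retry,stop}  (offer→select)
                case retry:
                  !Bool → ?Bool
                    &{stop,more,err} → +{stop,more,err}  (offer→select)
                      case stop:
                        X self-dual
                      case more:
                        X self-dual
                      case err:
                        X self-dual
                case stop:
                  &{ok,done} → +{ok,done}  (offer→select)
                    case ok:
                      +{stop,more,ack} → &{stop,more,ack}  (⊕→&)
                        case stop:
                          X self-dual
                        case more:
                          X self-dual
                        case ack:
                          X self-dual
                    case done:
                      ?Bool → !Bool
                        end self-dual

?Bool.!Int.rec X.+{stop: !Str.?Str.!Str.?Int.X, data: &{done: +{more: !Unit.?Str.X, retry: &{ok: !Bool.X, done: &{data: X, err: X, stop: X}}}, err: +{data: !Str.&{stop: X, done: X}, stop: ?Bool.!Bool.end, ok: +{data: ?Int.end, done: &{done: end, retry: X}}}, retry: +{retry: ?Bool.+{stop: X, more: X, err: X}, stop: +{ok: &{stop: X, more: X, ack: X}, done: !Bool.end}}}}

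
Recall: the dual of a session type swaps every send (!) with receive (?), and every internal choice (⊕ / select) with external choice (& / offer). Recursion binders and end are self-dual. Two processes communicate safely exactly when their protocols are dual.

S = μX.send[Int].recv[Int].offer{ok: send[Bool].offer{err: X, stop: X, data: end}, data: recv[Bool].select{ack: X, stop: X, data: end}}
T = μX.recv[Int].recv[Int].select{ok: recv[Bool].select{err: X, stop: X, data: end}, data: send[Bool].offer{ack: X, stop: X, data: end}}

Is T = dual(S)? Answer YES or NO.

NO

μX vs μX  match (μ self-dual)
  send[Int] vs recv[Int]  match
    recv[Int] vs recv[Int]  ✗ same direction on both sides — not dual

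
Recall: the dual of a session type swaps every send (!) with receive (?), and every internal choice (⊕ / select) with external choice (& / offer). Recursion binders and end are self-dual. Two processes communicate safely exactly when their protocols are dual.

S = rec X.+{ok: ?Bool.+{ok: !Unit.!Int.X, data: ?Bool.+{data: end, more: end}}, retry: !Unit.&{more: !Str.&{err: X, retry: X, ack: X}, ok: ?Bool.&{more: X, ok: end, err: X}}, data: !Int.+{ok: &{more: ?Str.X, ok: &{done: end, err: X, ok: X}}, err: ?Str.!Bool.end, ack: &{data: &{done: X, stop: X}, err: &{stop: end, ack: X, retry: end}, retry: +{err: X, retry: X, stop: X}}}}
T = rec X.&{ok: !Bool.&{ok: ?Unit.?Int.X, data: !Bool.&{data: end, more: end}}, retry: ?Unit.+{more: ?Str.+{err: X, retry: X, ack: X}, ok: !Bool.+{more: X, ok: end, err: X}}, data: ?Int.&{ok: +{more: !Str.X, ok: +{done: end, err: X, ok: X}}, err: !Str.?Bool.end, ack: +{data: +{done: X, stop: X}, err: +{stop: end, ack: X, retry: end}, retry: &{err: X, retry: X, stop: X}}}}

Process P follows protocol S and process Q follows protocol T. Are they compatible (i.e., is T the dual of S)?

YES

rec X | rec X  match (rec unchanged)
  +{ok,retry,data} | &{ok,retry,data}  match same labels
    case ok:
      ?Bool | !Bool  match
        +{ok,data} | &{ok,data}  match same labels
          case ok:
            !Unit | ?Unit  match
              !Int | ?Int  match
                X | X  match
          case data:
            ?Bool | !Bool  match
              +{data,more} | &{data,more}  match same labels
                case data:
                  end | end  match
                case more:
                  end | end  match
    case retry:
      !Unit | ?Unit  match
        &{more,ok} | +{more,ok}  match same labels
          case more:
            !Str | ?Str  match
              &{err,retry,ack} | +{err,retry,ack}  match same labels
                case err:
                  X | X  match
                case retry:
                  X | X  match
                case ack:
                  X | X  match
          case ok:
            ?Bool | !Bool  match
              &{more,ok,err} | +{more,ok,err}  match same labels
                case more:
                  X | X  match
                case ok:
                  end | end  match
                case err:
                  X | X  match
    case data:
      !Int | ?Int  match
        +{ok,err,ack} | &{ok,err,ack}  match same labels
          case ok:
            &{more,ok} | +{more,ok}  match same labels
              case more:
                ?Str | !Str  match
                  X | X  match
              case ok:
                &{done,err,ok} | +{done,err,ok}  match same labels
                  case done:
                    end | end  match
                  case err:
                    X | X  match
                  case ok:
                    X | X  match
          case err:
            ?Str | !Str  match
              !Bool | ?Bool  match
                end | end  match
          case ack:
            &{data,err,retry} | +{data,err,retry}  match same labels
              case data:
                &{done,stop} | +{done,stop}  match same labels
                  case done:
                    X | X  match
                  case stop:
                    X | X  match
              case err:
                &{stop,ack,retry} | +{stop,ack,retry}  match same labels
                  case stop:
                    end | end  match
                  case ack:
                    X | X  match
                  case retry:
                    end | end  match
              case retry:
                +{err,retry,stop} | &{err,retry,stop}  match same labels
                  case err:
                    X | X  match
                  case retry:
                    X | X  match
                  case stop:
                    X | X  match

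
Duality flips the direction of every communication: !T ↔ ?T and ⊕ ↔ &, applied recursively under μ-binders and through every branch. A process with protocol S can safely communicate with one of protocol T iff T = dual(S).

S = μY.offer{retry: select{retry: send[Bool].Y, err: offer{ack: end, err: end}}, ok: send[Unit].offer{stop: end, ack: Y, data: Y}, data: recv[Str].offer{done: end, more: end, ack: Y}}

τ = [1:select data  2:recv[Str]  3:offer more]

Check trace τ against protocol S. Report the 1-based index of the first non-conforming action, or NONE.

@1 got select data, protocol expects offer retry or offer ok or offer data  ✗

1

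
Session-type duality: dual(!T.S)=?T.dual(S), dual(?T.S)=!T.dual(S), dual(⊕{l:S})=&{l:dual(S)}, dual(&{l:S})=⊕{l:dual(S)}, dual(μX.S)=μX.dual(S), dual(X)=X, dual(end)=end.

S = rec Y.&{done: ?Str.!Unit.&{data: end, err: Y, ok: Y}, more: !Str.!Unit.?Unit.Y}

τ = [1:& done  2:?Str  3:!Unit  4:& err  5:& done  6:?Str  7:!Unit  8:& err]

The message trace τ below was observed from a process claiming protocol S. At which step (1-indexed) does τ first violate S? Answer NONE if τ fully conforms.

step 1: & done  ok  now at ?Str.!Unit.&{data: end, err: rec Y.…, ok: rec Y.…}
step 2: ?Str  ok  now at !Unit.&{data: end, err: rec Y.…, ok: rec Y.…}
step 3: !Unit  ok  now at &{data: end, err: rec Y.…, ok: rec Y.…}
step 4: & err  ok  now at rec Y.…
step 5: & done  ok  now at ?Str.!Unit.&{data: end, err: rec Y.…, ok: rec Y.…}
step 6: ?Str  ok  now at !Unit.&{data: end, err: rec Y.…, ok: rec Y.…}
step 7: !Unit  ok  now at &{data: end, err: rec Y.…, ok: rec Y.…}
step 8: & err  ok  now at rec Y.…
τ conforms to S (length 8)

NONE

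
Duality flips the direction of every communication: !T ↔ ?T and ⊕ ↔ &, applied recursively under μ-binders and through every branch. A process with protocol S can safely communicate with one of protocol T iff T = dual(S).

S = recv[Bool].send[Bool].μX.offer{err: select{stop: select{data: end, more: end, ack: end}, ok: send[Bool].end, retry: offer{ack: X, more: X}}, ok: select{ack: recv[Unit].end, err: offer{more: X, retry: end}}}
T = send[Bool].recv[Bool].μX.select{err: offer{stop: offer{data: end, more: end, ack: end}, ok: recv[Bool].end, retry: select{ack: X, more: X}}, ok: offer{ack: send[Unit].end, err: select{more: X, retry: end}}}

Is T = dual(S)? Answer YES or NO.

recv[Bool] | send[Bool]  match
  send[Bool] | recv[Bool]  match
    μX | μX  match (μ self-dual)
      offer{err,ok} | select{err,ok}  match labels match
        • err:
          select{stop,ok,retry} | offer{stop,ok,retry}  match labels match
            • stop:
              select{data,more,ack} | offer{data,more,ack}  match labels match
                • data:
                  end | end  match
                • more:
                  end | end  match
                • ack:
                  end | end  match
            • ok:
              send[Bool] | recv[Bool]  match
                end | end  match
            • retry:
              offer{ack,more} | select{ack,more}  match labels match
                • ack:
                  X | X  match
                • more:
                  X | X  match
        • ok:
          select{ack,err} | offer{ack,err}  match labels match
            • ack:
              recv[Unit] | send[Unit]  match
                end | end  match
            • err:
              offer{more,retry} | select{more,retry}  match labels match
                • more:
                  X | X  match
                • retry:
                  end | end  match

YES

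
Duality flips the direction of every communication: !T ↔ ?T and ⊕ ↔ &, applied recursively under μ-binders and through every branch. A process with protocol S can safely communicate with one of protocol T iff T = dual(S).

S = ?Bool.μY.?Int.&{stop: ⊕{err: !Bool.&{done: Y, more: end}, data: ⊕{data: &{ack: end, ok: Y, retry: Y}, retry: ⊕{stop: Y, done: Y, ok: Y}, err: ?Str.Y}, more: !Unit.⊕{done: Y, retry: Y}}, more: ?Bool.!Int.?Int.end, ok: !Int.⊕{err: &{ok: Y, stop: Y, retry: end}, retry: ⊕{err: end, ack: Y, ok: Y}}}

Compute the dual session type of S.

!Bool.μY.!Int.⊕{stop: &{err: ?Bool.⊕{done: Y, more: end}, data: &{data: ⊕{ack: end, ok: Y, retry: Y}, retry: &{stop: Y, done: Y, ok: Y}, err: !Str.Y}, more: ?Unit.&{done: Y, retry: Y}}, more: !Bool.?Int.!Int.end, ok: ?Int.&{err: ⊕{ok: Y, stop: Y, retry: end}, retry: &{err: end, ack: Y, ok: Y}}}

?Bool ↦ !Bool
  μY ↦ μY  (μ self-dual)
    ?Int ↦ !Int
      &{stop,more,ok} ↦ ⊕{stop,more,ok}  (external→internal)
        • stop:
          ⊕{err,data,more} ↦ &{err,data,more}  (⊕→&)
            • err:
              !Bool ↦ ?Bool
                &{done,more} ↦ ⊕{done,more}  (external→internal)
                  • done:
                    Y self-dual
                  • more:
                    end self-dual
            • data:
              ⊕{data,retry,err} ↦ &{data,retry,err}  (⊕→&)
                • data:
                  &{ack,ok,retry} ↦ ⊕{ack,ok,retry}  (external→internal)
                    • ack:
                      end self-dual
                    • ok:
                      Y self-dual
                    • retry:
                      Y self-dual
                • retry:
                  ⊕{stop,done,ok} ↦ &{stop,done,ok}  (⊕→&)
                    • stop:
                      Y self-dual
                    • done:
                      Y self-dual
                    • ok:
                      Y self-dual
                • err:
                  ?Str ↦ !Str
                    Y self-dual
            • more:
              !Unit ↦ ?Unit
                ⊕{done,retry} ↦ &{done,retry}  (⊕→&)
                  • done:
                    Y self-dual
                  • retry:
                    Y self-dual
        • more:
          ?Bool ↦ !Bool
            !Int ↦ ?Int
              ?Int ↦ !Int
                end self-dual
        • ok:
          !Int ↦ ?Int
            ⊕{err,retry} ↦ &{err,retry}  (⊕→&)
              • err:
                &{ok,stop,retry} ↦ ⊕{ok,stop,retry}  (external→internal)
                  • ok:
                    Y self-dual
                  • stop:
                    Y self-dual
                  • retry:
                    end self-dual
              • retry:
                ⊕{err,ack,ok} ↦ &{err,ack,ok}  (⊕→&)
                  • err:
                    end self-dual
                  • ack:
                    Y self-dual
                  • ok:
                    Y self-dual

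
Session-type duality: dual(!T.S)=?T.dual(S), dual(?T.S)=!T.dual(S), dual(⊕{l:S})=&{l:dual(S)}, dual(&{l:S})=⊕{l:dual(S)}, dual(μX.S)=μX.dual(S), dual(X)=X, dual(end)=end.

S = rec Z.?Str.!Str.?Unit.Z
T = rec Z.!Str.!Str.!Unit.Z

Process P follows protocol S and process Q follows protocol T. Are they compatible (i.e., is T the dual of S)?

rec Z vs rec Z  ok (rec unchanged)
  ?Str vs !Str  ok
    !Str vs !Str  ✗ same direction on both sides — not dual

NO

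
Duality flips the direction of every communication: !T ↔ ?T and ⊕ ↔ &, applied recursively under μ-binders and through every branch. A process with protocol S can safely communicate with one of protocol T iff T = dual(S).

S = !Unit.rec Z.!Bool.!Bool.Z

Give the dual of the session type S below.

!Unit ↦ ?Unit
  rec Z ↦ rec Z  (rec unchanged)
    !Bool ↦ ?Bool
      !Bool ↦ ?Bool
        dual(Z) = Z

?Unit.rec Z.?Bool.?Bool.Z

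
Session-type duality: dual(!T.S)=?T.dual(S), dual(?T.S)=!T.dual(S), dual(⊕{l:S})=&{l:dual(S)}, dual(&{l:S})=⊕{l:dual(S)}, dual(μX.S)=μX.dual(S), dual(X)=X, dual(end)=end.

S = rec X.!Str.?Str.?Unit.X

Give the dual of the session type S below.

rec X.?Str.!Str.!Unit.X

rec X → rec X  (μ self-dual)
  !Str → ?Str
    ?Str → !Str
      ?Unit → !Unit
        dual(X) = X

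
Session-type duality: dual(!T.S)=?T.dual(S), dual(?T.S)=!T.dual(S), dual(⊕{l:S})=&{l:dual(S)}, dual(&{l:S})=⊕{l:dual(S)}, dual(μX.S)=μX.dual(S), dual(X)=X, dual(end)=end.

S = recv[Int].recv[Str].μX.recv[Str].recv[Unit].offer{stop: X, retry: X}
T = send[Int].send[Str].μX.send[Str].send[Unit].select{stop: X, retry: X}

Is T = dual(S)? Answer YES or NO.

recv[Int] ‖ send[Int]  ok
  recv[Str] ‖ send[Str]  ok
    μX ‖ μX  ok (binder kept)
      recv[Str] ‖ send[Str]  ok
        recv[Unit] ‖ send[Unit]  ok
          offer{stop,retry} ‖ select{stop,retry}  ok labels match
            • stop:
              X ‖ X  ok
            • retry:
              X ‖ X  ok

YES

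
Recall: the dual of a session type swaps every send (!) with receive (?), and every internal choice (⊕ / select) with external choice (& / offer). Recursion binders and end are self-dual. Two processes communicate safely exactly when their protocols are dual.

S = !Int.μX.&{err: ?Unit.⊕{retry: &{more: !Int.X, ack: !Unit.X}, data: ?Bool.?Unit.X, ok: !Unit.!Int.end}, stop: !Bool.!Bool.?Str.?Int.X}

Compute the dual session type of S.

!Int ↦ ?Int
  μX ↦ μX  (μ self-dual)
    &{err,stop} ↦ ⊕{err,stop}  (offer→select)
      [err]
        ?Unit ↦ !Unit
          ⊕{retry,data,ok} ↦ &{retry,data,ok}  (internal→external)
            [retry]
              &{more,ack} ↦ ⊕{more,ack}  (offer→select)
                [more]
                  !Int ↦ ?Int
                    X ↦ X
                [ack]
                  !Unit ↦ ?Unit
                    X ↦ X
            [data]
              ?Bool ↦ !Bool
                ?Unit ↦ !Unit
                  X ↦ X
            [ok]
              !Unit ↦ ?Unit
                !Int ↦ ?Int
                  end ↦ end
      [stop]
        !Bool ↦ ?Bool
          !Bool ↦ ?Bool
            ?Str ↦ !Str
              ?Int ↦ !Int
                X ↦ X

?Int.μX.⊕{err: !Unit.&{retry: ⊕{more: ?Int.X, ack: ?Unit.X}, data: !Bool.!Unit.X, ok: ?Unit.?Int.end}, stop: ?Bool.?Bool.!Str.!Int.X}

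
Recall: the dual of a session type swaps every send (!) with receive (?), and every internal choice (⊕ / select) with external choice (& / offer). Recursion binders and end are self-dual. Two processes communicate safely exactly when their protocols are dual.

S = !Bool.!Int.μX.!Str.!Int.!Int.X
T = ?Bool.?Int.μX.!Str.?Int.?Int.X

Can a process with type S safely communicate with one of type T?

!Bool ‖ ?Bool  match
  !Int ‖ ?Int  match
    μX ‖ μX  match (μ self-dual)
      !Str ‖ !Str  ✗ same direction on both sides — not dual

NO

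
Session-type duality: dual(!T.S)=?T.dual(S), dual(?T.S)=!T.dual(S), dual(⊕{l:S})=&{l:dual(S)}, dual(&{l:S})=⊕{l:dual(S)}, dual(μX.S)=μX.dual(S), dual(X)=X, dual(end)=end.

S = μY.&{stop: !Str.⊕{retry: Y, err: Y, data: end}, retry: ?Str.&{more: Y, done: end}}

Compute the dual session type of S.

μY = μY  (μ self-dual)
  &{stop,retry} = ⊕{stop,retry}  (external→internal)
    [stop]
      !Str = ?Str
        ⊕{retry,err,data} = &{retry,err,data}  (internal→external)
          [retry]
            Y ↦ Y
          [err]
            Y ↦ Y
          [data]
            end ↦ end
    [retry]
      ?Str = !Str
        &{more,done} = ⊕{more,done}  (external→internal)
          [more]
            Y ↦ Y
          [done]
            end ↦ end

μY.⊕{stop: ?Str.&{retry: Y, err: Y, data: end}, retry: !Str.⊕{more: Y, done: end}}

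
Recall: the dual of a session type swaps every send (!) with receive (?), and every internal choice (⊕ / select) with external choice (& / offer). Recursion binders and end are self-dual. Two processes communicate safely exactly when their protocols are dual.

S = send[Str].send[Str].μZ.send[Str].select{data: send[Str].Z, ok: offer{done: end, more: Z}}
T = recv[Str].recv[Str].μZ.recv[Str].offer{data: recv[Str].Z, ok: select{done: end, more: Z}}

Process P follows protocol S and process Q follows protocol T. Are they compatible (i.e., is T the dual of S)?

YES

send[Str] vs recv[Str]  match
  send[Str] vs recv[Str]  match
    μZ vs μZ  match (μ self-dual)
      send[Str] vs recv[Str]  match
        select{data,ok} vs offer{data,ok}  match label sets agree
          • data:
            send[Str] vs recv[Str]  match
              Z vs Z  match
          • ok:
            offer{done,more} vs select{done,more}  match label sets agree
              • done:
                end vs end  match
              • more:
                Z vs Z  match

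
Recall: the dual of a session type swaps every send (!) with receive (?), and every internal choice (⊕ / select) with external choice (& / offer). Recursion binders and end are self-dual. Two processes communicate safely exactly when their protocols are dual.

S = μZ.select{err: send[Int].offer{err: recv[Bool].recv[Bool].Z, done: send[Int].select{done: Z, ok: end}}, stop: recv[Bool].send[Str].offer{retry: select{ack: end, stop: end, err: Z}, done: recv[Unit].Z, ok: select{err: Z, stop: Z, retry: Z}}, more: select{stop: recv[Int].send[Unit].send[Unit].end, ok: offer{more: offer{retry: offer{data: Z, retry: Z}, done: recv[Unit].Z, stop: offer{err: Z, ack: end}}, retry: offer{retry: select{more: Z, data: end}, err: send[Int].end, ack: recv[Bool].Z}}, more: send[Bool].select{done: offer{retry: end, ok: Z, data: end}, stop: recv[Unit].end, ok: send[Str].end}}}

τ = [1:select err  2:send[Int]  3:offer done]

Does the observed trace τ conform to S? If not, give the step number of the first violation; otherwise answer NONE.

NONE

[1] select err  ✓  state: send[Int].offer{err: recv[Bool].recv[Bool].μZ.…, done: send[Int].select{done: μZ.…, ok: end}}
[2] send[Int]  ✓  state: offer{err: recv[Bool].recv[Bool].μZ.…, done: send[Int].select{done: μZ.…, ok: end}}
[3] offer done  ✓  state: send[Int].select{done: μZ.…, ok: end}
all 3 steps conform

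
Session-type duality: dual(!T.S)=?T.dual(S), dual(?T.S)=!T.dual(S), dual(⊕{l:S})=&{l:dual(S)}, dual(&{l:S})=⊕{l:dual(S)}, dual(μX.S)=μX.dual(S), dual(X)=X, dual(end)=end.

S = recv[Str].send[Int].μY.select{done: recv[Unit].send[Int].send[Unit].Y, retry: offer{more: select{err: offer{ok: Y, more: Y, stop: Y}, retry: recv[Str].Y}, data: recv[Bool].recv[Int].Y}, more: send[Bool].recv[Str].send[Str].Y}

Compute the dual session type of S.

send[Str].recv[Int].μY.offer{done: send[Unit].recv[Int].recv[Unit].Y, retry: select{more: offer{err: select{ok: Y, more: Y, stop: Y}, retry: send[Str].Y}, data: send[Bool].send[Int].Y}, more: recv[Bool].send[Str].recv[Str].Y}

recv[Str] ↦ send[Str]
  send[Int] ↦ recv[Int]
    μY ↦ μY  (μ self-dual)
      select{done,retry,more} ↦ offer{done,retry,more}  (⊕→&)
        • done:
          recv[Unit] ↦ send[Unit]
            send[Int] ↦ recv[Int]
              send[Unit] ↦ recv[Unit]
                Y self-dual
        • retry:
          offer{more,data} ↦ select{more,data}  (external→internal)
            • more:
              select{err,retry} ↦ offer{err,retry}  (⊕→&)
                • err:
                  offer{ok,more,stop} ↦ select{ok,more,stop}  (external→internal)
                    • ok:
                      Y self-dual
                    • more:
                      Y self-dual
                    • stop:
                      Y self-dual
                • retry:
                  recv[Str] ↦ send[Str]
                    Y self-dual
            • data:
              recv[Bool] ↦ send[Bool]
                recv[Int] ↦ send[Int]
                  Y self-dual
        • more:
          send[Bool] ↦ recv[Bool]
            recv[Str] ↦ send[Str]
              send[Str] ↦ recv[Str]
                Y self-dual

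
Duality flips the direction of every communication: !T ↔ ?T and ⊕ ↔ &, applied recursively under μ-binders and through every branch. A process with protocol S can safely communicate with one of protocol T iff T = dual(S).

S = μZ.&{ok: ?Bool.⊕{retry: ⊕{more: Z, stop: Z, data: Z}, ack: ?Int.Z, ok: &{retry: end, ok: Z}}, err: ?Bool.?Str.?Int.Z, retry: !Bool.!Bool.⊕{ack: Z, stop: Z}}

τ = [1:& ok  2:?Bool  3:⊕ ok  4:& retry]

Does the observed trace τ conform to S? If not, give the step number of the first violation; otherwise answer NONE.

[1] & ok  match  cont: ?Bool.⊕{retry: ⊕{more: μZ.…, stop: μZ.…, data: μZ.…}, ack: ?Int.μZ.…, ok: &{retry: end, ok: μZ.…}}
[2] ?Bool  match  cont: ⊕{retry: ⊕{more: μZ.…, stop: μZ.…, data: μZ.…}, ack: ?Int.μZ.…, ok: &{retry: end, ok: μZ.…}}
[3] ⊕ ok  match  cont: &{retry: end, ok: μZ.…}
[4] & retry  match  cont: end
trace exhausted — no violation

NONE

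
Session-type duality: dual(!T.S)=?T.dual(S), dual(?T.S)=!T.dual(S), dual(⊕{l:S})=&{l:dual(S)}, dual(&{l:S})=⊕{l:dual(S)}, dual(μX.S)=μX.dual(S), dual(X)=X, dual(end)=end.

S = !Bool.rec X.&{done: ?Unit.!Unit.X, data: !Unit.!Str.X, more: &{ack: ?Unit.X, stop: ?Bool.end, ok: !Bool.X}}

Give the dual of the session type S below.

?Bool.rec X.+{done: !Unit.?Unit.X, data: ?Unit.?Str.X, more: +{ack: !Unit.X, stop: !Bool.end, ok: ?Bool.X}}

!Bool ↦ ?Bool
  rec X ↦ rec X  (rec unchanged)
    &{done,data,more} ↦ +{done,data,more}  (offer→select)
      case done:
        ?Unit ↦ !Unit
          !Unit ↦ ?Unit
            X self-dual
      case data:
        !Unit ↦ ?Unit
          !Str ↦ ?Str
            X self-dual
      case more:
        &{ack,stop,ok} ↦ +{ack,stop,ok}  (offer→select)
          case ack:
            ?Unit ↦ !Unit
              X self-dual
          case stop:
            ?Bool ↦ !Bool
              end self-dual
          case ok:
            !Bool ↦ ?Bool
              X self-dual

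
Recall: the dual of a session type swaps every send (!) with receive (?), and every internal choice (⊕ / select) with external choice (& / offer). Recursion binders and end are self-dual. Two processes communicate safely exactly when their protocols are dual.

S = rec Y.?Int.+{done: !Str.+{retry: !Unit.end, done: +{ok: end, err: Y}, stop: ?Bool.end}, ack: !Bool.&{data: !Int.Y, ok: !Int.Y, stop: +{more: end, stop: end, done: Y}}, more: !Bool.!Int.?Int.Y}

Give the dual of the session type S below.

rec Y → rec Y  (binder kept)
  ?Int → !Int
    +{done,ack,more} → &{done,ack,more}  (internal→external)
      case done:
        !Str → ?Str
          +{retry,done,stop} → &{retry,done,stop}  (internal→external)
            case retry:
              !Unit → ?Unit
                end self-dual
            case done:
              +{ok,err} → &{ok,err}  (internal→external)
                case ok:
                  end self-dual
                case err:
                  Y self-dual
            case stop:
              ?Bool → !Bool
                end self-dual
      case ack:
        !Bool → ?Bool
          &{data,ok,stop} → +{data,ok,stop}  (external→internal)
            case data:
              !Int → ?Int
                Y self-dual
            case ok:
              !Int → ?Int
                Y self-dual
            case stop:
              +{more,stop,done} → &{more,stop,done}  (internal→external)
                case more:
                  end self-dual
                case stop:
                  end self-dual
                case done:
                  Y self-dual
      case more:
        !Bool → ?Bool
          !Int → ?Int
            ?Int → !Int
              Y self-dual

rec Y.!Int.&{done: ?Str.&{retry: ?Unit.end, done: &{ok: end, err: Y}, stop: !Bool.end}, ack: ?Bool.+{data: ?Int.Y, ok: ?Int.Y, stop: &{more: end, stop: end, done: Y}}, more: ?Bool.?Int.!Int.Y}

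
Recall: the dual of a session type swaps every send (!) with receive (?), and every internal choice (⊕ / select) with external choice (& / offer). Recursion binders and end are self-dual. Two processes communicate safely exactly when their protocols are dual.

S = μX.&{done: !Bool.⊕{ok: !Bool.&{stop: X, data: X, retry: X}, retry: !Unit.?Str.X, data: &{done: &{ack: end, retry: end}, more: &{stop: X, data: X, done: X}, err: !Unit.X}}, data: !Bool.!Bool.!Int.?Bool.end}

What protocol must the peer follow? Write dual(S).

μX.⊕{done: ?Bool.&{ok: ?Bool.⊕{stop: X, data: X, retry: X}, retry: ?Unit.!Str.X, data: ⊕{done: ⊕{ack: end, retry: end}, more: ⊕{stop: X, data: X, done: X}, err: ?Unit.X}}, data: ?Bool.?Bool.?Int.!Bool.end}

μX = μX  (rec unchanged)
  &{done,data} = ⊕{done,data}  (external→internal)
    • done:
      !Bool = ?Bool
        ⊕{ok,retry,data} = &{ok,retry,data}  (internal→external)
          • ok:
            !Bool = ?Bool
              &{stop,data,retry} = ⊕{stop,data,retry}  (external→internal)
                • stop:
                  X self-dual
                • data:
                  X self-dual
                • retry:
                  X self-dual
          • retry:
            !Unit = ?Unit
              ?Str = !Str
                X self-dual
          • data:
            &{done,more,err} = ⊕{done,more,err}  (external→internal)
              • done:
                &{ack,retry} = ⊕{ack,retry}  (external→internal)
                  • ack:
                    end self-dual
                  • retry:
                    end self-dual
              • more:
                &{stop,data,done} = ⊕{stop,data,done}  (external→internal)
                  • stop:
                    X self-dual
                  • data:
                    X self-dual
                  • done:
                    X self-dual
              • err:
                !Unit = ?Unit
                  X self-dual
    • data:
      !Bool = ?Bool
        !Bool = ?Bool
          !Int = ?Int
            ?Bool = !Bool
              end self-dual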